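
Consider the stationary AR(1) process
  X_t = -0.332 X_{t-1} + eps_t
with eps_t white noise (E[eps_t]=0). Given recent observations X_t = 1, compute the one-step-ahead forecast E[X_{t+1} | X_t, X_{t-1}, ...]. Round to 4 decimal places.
E[X_{t+1} \mid \mathcal F_t] = -0.3320

For an AR(p) model X_t = c + sum_i phi_i X_{t-i} + eps_t, the
one-step-ahead conditional mean is
  E[X_{t+1} | X_t, ...] = c + sum_i phi_i X_{t+1-i}.
Substitute known values:
  E[X_{t+1} | ...] = (-0.332) * (1)
                   = -0.3320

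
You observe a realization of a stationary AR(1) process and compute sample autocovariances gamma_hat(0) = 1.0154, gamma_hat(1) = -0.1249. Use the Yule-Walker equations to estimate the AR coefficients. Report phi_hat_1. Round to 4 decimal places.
\hat\phi_{1} = -0.1230

The Yule-Walker equations for an AR(p) process read, in matrix form,
  Gamma_p phi = r_p,   with   (Gamma_p)_{ij} = gamma(|i - j|),
                       (r_p)_i = gamma(i),   i,j = 1..p.
Substitute the sample gammas (Toeplitz matrix and right-hand side of size 1):
  Gamma_p = [[1.0154]]
  r_p     = [-0.1249]
With p = 1 this is the single equation gamma(0) phi_1 = gamma(1):
  phi_hat_1 = gamma(1) / gamma(0) = -0.1249 / 1.0154 = -0.1230.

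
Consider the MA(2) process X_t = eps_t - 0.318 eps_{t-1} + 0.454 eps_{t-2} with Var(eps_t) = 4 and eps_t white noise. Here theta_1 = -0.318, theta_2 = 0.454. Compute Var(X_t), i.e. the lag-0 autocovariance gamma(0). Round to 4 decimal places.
\gamma(0) = 5.2290

For an MA(q) process X_t = eps_t + sum_i theta_i eps_{t-i} with
Var(eps_t) = sigma^2, the variance is
  gamma(0) = sigma^2 * (1 + sum_i theta_i^2).
  sum_i theta_i^2 = (-0.318)^2 + (0.454)^2 = 0.101124 + 0.206116 = 0.30724.
  gamma(0) = 4 * (1 + 0.30724) = 4 * 1.30724 = 5.22896, which rounds to 5.2290.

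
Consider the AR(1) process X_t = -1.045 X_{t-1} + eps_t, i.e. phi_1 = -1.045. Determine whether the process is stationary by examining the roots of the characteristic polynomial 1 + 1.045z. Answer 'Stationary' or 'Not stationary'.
\text{Not stationary}

The AR(p) characteristic polynomial is P(z) = 1 + 1.045z.
Stationarity requires all roots to lie outside the unit circle, i.e. |z| > 1 for every root.
This is linear in z: 1 + (1.045) z = 0  =>  z = -1/(1.045) = -0.956938,  |z| = 0.956938.
Moduli of all roots: 0.9569.
All moduli strictly greater than 1? No.
Verdict: Not stationary.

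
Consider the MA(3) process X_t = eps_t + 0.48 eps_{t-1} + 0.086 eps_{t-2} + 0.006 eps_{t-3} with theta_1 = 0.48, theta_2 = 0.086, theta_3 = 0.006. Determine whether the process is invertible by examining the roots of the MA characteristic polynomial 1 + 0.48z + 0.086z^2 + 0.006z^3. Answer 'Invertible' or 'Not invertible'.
\text{Invertible}

The MA(q) characteristic polynomial is P(z) = 1 + 0.48z + 0.086z^2 + 0.006z^3.
Invertibility requires all roots to lie outside the unit circle, i.e. |z| > 1 for every root.
Degree 3: look for a simple real root z0 first, then factor out (1 - z/z0) and solve the remaining quadratic.
Testing z0 = -5: P(-5) = 1 + (0.48)(-5) + (0.086)(-5)^2 + (0.006)(-5)^3
  = 1 + (-2.4) + (2.15) + (-0.75) = 0.  So z_0 = -5 is a root, |z_0| = 5.
Divide out the factor (1 + 0.2 z) = (1 - z/z0) (since 1/z0 = -0.2):
  P(z) = (1 + 0.2 z)(1 + (0.28) z + (0.03) z^2)
  [check: z-coef 0.28 - (-0.2) = 0.48; z^2-coef 0.03 - (-0.2)(0.28) = 0.086; z^3-coef -(-0.2)(0.03) = 0.006.]
Remaining roots from the quadratic factor 1 + (0.28) z + (0.03) z^2:
  Set 1 + (0.28) z + (0.03) z^2 = 0, i.e. a z^2 + b z + c = 0 with a = 0.03, b = 0.28, c = 1.
  Discriminant D = b^2 - 4ac = (0.28)^2 - 4*(0.03)*1 = 0.0784 - (0.12) = -0.0416.
  D < 0, so the roots are the complex-conjugate pair z = (-b +/- i sqrt(-D)) / (2a) = -4.6667 +/- 3.3993i.
  For a conjugate pair |z|^2 = z * conj(z) = (product of roots) = c/a = 1/(0.03) = 33.333333, so |z| = sqrt(33.333333) = 5.7735 for both roots.
Moduli of all roots: 5.0000, 5.7735, 5.7735.
All moduli strictly greater than 1? Yes.
Verdict: Invertible.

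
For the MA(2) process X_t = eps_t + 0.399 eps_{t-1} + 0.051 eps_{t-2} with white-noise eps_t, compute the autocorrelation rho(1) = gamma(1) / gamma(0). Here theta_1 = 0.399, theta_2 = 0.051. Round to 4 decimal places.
\rho(1) = 0.3609

For an MA(q) process with theta_0 = 1, the autocovariance is
  gamma(k) = sigma^2 * sum_{i=0..q-k} theta_i * theta_{i+k},
and rho(k) = gamma(k) / gamma(0). Sigma^2 cancels.
  numerator   = (1)*(0.399) + (0.399)*(0.051) = 0.419349.
  denominator = (1)^2 + (0.399)^2 + (0.051)^2 = 1.161802.
  rho(1) = 0.419349 / 1.161802 = 0.3609.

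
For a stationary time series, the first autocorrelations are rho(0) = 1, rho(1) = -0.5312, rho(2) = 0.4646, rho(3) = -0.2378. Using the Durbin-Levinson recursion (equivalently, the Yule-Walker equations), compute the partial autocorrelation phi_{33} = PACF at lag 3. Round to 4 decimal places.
\phi_{33} = 0.1210

The PACF at lag k is phi_{kk}, the last component of the solution
to the Yule-Walker system G_k phi = r_k where
  (G_k)_{ij} = rho(|i - j|), (r_k)_i = rho(i), i,j = 1..k.
Equivalently, Durbin-Levinson gives phi_{kk} iteratively:
  phi_{11} = rho(1)
  phi_{kk} = [rho(k) - sum_{j=1..k-1} phi_{k-1,j} rho(k-j)]
            / [1 - sum_{j=1..k-1} phi_{k-1,j} rho(j)],
  phi_{k,j} = phi_{k-1,j} - phi_{kk} phi_{k-1,k-j},  j = 1..k-1.
Step k = 1:
  phi_11 = rho(1) = -0.5312.
Step k = 2:
  phi_22 = [rho(2) - phi_11 rho(1)] / [1 - phi_11 rho(1)] = [0.4646 - (-0.5312)(-0.5312)] / [1 - (-0.5312)(-0.5312)]
         = 0.18242656 / 0.71782656 = 0.254137.
  Update: phi_21 = phi_11 - phi_22 phi_11 = -0.5312 - (0.254137)(-0.5312) = -0.396202.
Step k = 3:
  phi_33 = [rho(3) - phi_21 rho(2) - phi_22 rho(1)] / [1 - phi_21 rho(1) - phi_22 rho(2)]
    numerator   = -0.2378 - (-0.396202)(0.4646) - (0.254137)(-0.5312) = 0.08127333
    denominator = 1 - (-0.396202)(-0.5312) - (0.254137)(0.4646) = 0.67146515
  phi_33 = 0.08127333 / 0.67146515 = 0.121.
Therefore phi_{33} = 0.1210.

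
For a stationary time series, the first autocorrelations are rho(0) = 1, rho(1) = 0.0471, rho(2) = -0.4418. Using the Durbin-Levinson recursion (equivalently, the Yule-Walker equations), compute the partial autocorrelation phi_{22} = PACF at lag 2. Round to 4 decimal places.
\phi_{22} = -0.4450

The PACF at lag k is phi_{kk}, the last component of the solution
to the Yule-Walker system G_k phi = r_k where
  (G_k)_{ij} = rho(|i - j|), (r_k)_i = rho(i), i,j = 1..k.
Equivalently, Durbin-Levinson gives phi_{kk} iteratively:
  phi_{11} = rho(1)
  phi_{kk} = [rho(k) - sum_{j=1..k-1} phi_{k-1,j} rho(k-j)]
            / [1 - sum_{j=1..k-1} phi_{k-1,j} rho(j)],
  phi_{k,j} = phi_{k-1,j} - phi_{kk} phi_{k-1,k-j},  j = 1..k-1.
Step k = 1:
  phi_11 = rho(1) = 0.0471.
Step k = 2:
  phi_22 = [rho(2) - phi_11 rho(1)] / [1 - phi_11 rho(1)] = [-0.4418 - (0.0471)(0.0471)] / [1 - (0.0471)(0.0471)]
         = -0.44401841 / 0.99778159 = -0.445.
Therefore phi_{22} = -0.4450.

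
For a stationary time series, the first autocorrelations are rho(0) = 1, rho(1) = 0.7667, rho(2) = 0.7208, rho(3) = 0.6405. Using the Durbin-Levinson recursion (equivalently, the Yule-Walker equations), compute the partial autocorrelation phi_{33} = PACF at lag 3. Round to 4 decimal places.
\phi_{33} = 0.0509

The PACF at lag k is phi_{kk}, the last component of the solution
to the Yule-Walker system G_k phi = r_k where
  (G_k)_{ij} = rho(|i - j|), (r_k)_i = rho(i), i,j = 1..k.
Equivalently, Durbin-Levinson gives phi_{kk} iteratively:
  phi_{11} = rho(1)
  phi_{kk} = [rho(k) - sum_{j=1..k-1} phi_{k-1,j} rho(k-j)]
            / [1 - sum_{j=1..k-1} phi_{k-1,j} rho(j)],
  phi_{k,j} = phi_{k-1,j} - phi_{kk} phi_{k-1,k-j},  j = 1..k-1.
Step k = 1:
  phi_11 = rho(1) = 0.7667.
Step k = 2:
  phi_22 = [rho(2) - phi_11 rho(1)] / [1 - phi_11 rho(1)] = [0.7208 - (0.7667)(0.7667)] / [1 - (0.7667)(0.7667)]
         = 0.13297111 / 0.41217111 = 0.322611.
  Update: phi_21 = phi_11 - phi_22 phi_11 = 0.7667 - (0.322611)(0.7667) = 0.519354.
Step k = 3:
  phi_33 = [rho(3) - phi_21 rho(2) - phi_22 rho(1)] / [1 - phi_21 rho(1) - phi_22 rho(2)]
    numerator   = 0.6405 - (0.519354)(0.7208) - (0.322611)(0.7667) = 0.01880359
    denominator = 1 - (0.519354)(0.7667) - (0.322611)(0.7208) = 0.36927311
  phi_33 = 0.01880359 / 0.36927311 = 0.0509.
Therefore phi_{33} = 0.0509.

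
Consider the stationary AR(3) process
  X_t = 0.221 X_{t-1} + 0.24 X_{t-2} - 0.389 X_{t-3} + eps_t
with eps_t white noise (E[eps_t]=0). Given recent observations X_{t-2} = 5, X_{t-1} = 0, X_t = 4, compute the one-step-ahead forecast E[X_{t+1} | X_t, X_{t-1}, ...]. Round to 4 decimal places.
E[X_{t+1} \mid \mathcal F_t] = -1.0610

For an AR(p) model X_t = c + sum_i phi_i X_{t-i} + eps_t, the
one-step-ahead conditional mean is
  E[X_{t+1} | X_t, ...] = c + sum_i phi_i X_{t+1-i}.
Substitute known values:
  E[X_{t+1} | ...] = (0.221) * (4) + (0.24) * (0) + (-0.389) * (5)
                   = -1.0610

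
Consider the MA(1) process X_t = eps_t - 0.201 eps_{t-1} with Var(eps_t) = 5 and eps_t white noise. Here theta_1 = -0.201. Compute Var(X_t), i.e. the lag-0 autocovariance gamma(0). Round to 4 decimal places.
\gamma(0) = 5.2020

For an MA(q) process X_t = eps_t + sum_i theta_i eps_{t-i} with
Var(eps_t) = sigma^2, the variance is
  gamma(0) = sigma^2 * (1 + sum_i theta_i^2).
  sum_i theta_i^2 = (-0.201)^2 = 0.040401.
  gamma(0) = 5 * (1 + 0.040401) = 5 * 1.040401 = 5.202005, which rounds to 5.2020.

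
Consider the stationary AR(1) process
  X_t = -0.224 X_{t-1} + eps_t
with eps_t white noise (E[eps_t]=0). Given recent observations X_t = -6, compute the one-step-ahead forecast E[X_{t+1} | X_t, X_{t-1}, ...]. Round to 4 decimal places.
E[X_{t+1} \mid \mathcal F_t] = 1.3440

For an AR(p) model X_t = c + sum_i phi_i X_{t-i} + eps_t, the
one-step-ahead conditional mean is
  E[X_{t+1} | X_t, ...] = c + sum_i phi_i X_{t+1-i}.
Substitute known values:
  E[X_{t+1} | ...] = (-0.224) * (-6)
                   = 1.3440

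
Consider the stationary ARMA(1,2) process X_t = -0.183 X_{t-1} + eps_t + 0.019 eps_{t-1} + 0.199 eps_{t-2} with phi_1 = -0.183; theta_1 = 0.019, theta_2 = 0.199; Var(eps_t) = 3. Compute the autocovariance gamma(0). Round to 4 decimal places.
\gamma(0) = 3.2435

Multiply the model equation by X_{t-k} and take expectations. With theta_0 = psi_0 = 1 and psi_j the MA(infinity) weights, this gives
  gamma(k) - sum_i phi_i gamma(k-i) = c_k,
  c_k = sigma^2 * sum_{j=k..q} theta_j psi_{j-k}   (c_k = 0 for k > q),
using gamma(-m) = gamma(m).
psi-weights needed (psi_j = theta_j + sum_i phi_i psi_{j-i}):
  psi_1 = theta_1 + phi_1 = 0.019 + (-0.183) = -0.164
  psi_2 = theta_2 + phi_1 psi_1 = 0.199 + (-0.183)(-0.164) = 0.229012
Right-hand sides:
  c_0 = sigma^2 (1 + theta_1 psi_1 + theta_2 psi_2) = 3 * (1 + (0.019)(-0.164) + (0.199)(0.229012)) = 3 * 1.042457 = 3.127372
  c_1 = sigma^2 (theta_1 + theta_2 psi_1) = 3 * (0.019 + (0.199)(-0.164)) = -0.040908
  c_2 = sigma^2 theta_2 = 3 * (0.199) = 0.597
Equations for k = 0 and k = 1 (AR order 1):
  gamma(0) = phi_1 gamma(1) + c_0
  gamma(1) = phi_1 gamma(0) + c_1
Substituting the second into the first: gamma(0) (1 - phi_1^2) = c_0 + phi_1 c_1, so
  gamma(0) = (c_0 + phi_1 c_1) / (1 - phi_1^2) = (3.127372 + (-0.183)(-0.040908)) / (1 - (-0.183)^2) = 3.134858 / 0.966511 = 3.243479.
Therefore gamma(0) = 3.2435 (to 4 decimal places).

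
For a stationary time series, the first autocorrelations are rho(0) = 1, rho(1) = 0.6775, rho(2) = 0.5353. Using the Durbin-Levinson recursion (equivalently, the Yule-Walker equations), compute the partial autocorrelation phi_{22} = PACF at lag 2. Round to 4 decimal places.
\phi_{22} = 0.1410

The PACF at lag k is phi_{kk}, the last component of the solution
to the Yule-Walker system G_k phi = r_k where
  (G_k)_{ij} = rho(|i - j|), (r_k)_i = rho(i), i,j = 1..k.
Equivalently, Durbin-Levinson gives phi_{kk} iteratively:
  phi_{11} = rho(1)
  phi_{kk} = [rho(k) - sum_{j=1..k-1} phi_{k-1,j} rho(k-j)]
            / [1 - sum_{j=1..k-1} phi_{k-1,j} rho(j)],
  phi_{k,j} = phi_{k-1,j} - phi_{kk} phi_{k-1,k-j},  j = 1..k-1.
Step k = 1:
  phi_11 = rho(1) = 0.6775.
Step k = 2:
  phi_22 = [rho(2) - phi_11 rho(1)] / [1 - phi_11 rho(1)] = [0.5353 - (0.6775)(0.6775)] / [1 - (0.6775)(0.6775)]
         = 0.07629375 / 0.54099375 = 0.141.
Therefore phi_{22} = 0.1410.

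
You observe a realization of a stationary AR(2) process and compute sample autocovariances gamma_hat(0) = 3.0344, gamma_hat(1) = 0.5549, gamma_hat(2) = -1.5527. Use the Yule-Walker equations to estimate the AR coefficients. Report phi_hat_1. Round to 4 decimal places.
\hat\phi_{1} = 0.2860

The Yule-Walker equations for an AR(p) process read, in matrix form,
  Gamma_p phi = r_p,   with   (Gamma_p)_{ij} = gamma(|i - j|),
                       (r_p)_i = gamma(i),   i,j = 1..p.
Substitute the sample gammas (Toeplitz matrix and right-hand side of size 2):
  Gamma_p = [[3.0344, 0.5549], [0.5549, 3.0344]]
  r_p     = [0.5549, -1.5527]
Written out:
  3.0344 phi_1 + 0.5549 phi_2 = 0.5549
  0.5549 phi_1 + 3.0344 phi_2 = -1.5527
Solve by Cramer's rule:
  det = gamma(0)^2 - gamma(1)^2 = (3.0344)^2 - (0.5549)^2 = 9.20758336 - 0.30791401 = 8.89966935
  phi_hat_1 = [gamma(1) gamma(0) - gamma(1) gamma(2)] / det = [(0.5549)(3.0344) - (0.5549)(-1.5527)] / 8.89966935 = 2.54538179 / 8.89966935 = 0.286
  phi_hat_2 = [gamma(0) gamma(2) - gamma(1)^2] / det = [(3.0344)(-1.5527) - (0.5549)^2] / 8.89966935 = -5.01942689 / 8.89966935 = -0.564
So phi_hat = [0.2860, -0.5640].
Therefore phi_hat_1 = 0.2860.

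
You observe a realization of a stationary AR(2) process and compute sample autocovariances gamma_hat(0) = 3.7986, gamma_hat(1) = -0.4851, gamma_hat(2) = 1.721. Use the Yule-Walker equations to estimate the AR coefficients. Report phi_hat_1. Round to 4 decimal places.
\hat\phi_{1} = -0.0710

The Yule-Walker equations for an AR(p) process read, in matrix form,
  Gamma_p phi = r_p,   with   (Gamma_p)_{ij} = gamma(|i - j|),
                       (r_p)_i = gamma(i),   i,j = 1..p.
Substitute the sample gammas (Toeplitz matrix and right-hand side of size 2):
  Gamma_p = [[3.7986, -0.4851], [-0.4851, 3.7986]]
  r_p     = [-0.4851, 1.721]
Written out:
  3.7986 phi_1 - 0.4851 phi_2 = -0.4851
  -0.4851 phi_1 + 3.7986 phi_2 = 1.721
Solve by Cramer's rule:
  det = gamma(0)^2 - gamma(1)^2 = (3.7986)^2 - (-0.4851)^2 = 14.42936196 - 0.23532201 = 14.19403995
  phi_hat_1 = [gamma(1) gamma(0) - gamma(1) gamma(2)] / det = [(-0.4851)(3.7986) - (-0.4851)(1.721)] / 14.19403995 = -1.00784376 / 14.19403995 = -0.071
  phi_hat_2 = [gamma(0) gamma(2) - gamma(1)^2] / det = [(3.7986)(1.721) - (-0.4851)^2] / 14.19403995 = 6.30206859 / 14.19403995 = 0.444
So phi_hat = [-0.0710, 0.4440].
Therefore phi_hat_1 = -0.0710.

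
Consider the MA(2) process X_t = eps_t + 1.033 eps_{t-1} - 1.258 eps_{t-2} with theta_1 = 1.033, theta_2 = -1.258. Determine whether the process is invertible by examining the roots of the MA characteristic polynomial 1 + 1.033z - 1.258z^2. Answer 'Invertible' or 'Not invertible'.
\text{Not invertible}

The MA(q) characteristic polynomial is P(z) = 1 + 1.033z - 1.258z^2.
Invertibility requires all roots to lie outside the unit circle, i.e. |z| > 1 for every root.
Set 1 + (1.033) z + (-1.258) z^2 = 0, i.e. a z^2 + b z + c = 0 with a = -1.258, b = 1.033, c = 1.
Discriminant D = b^2 - 4ac = (1.033)^2 - 4*(-1.258)*1 = 1.067089 - (-5.032) = 6.099089.
D >= 0, so the roots are real: z = (-b +/- sqrt(D)) / (2a) = (-1.033 +/- 2.469633) / (-2.516).
  z_1 = (-1.033 + 2.469633) / (-2.516) = -0.571,   |z_1| = 0.571.
  z_2 = (-1.033 - 2.469633) / (-2.516) = 1.3921,   |z_2| = 1.3921.
Moduli of all roots: 0.5710, 1.3921.
All moduli strictly greater than 1? No.
Verdict: Not invertible.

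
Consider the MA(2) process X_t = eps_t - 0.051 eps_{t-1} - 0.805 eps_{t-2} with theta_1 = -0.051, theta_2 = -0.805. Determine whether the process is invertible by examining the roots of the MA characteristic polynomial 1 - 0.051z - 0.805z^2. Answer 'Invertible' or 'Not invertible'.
\text{Invertible}

The MA(q) characteristic polynomial is P(z) = 1 - 0.051z - 0.805z^2.
Invertibility requires all roots to lie outside the unit circle, i.e. |z| > 1 for every root.
Set 1 + (-0.051) z + (-0.805) z^2 = 0, i.e. a z^2 + b z + c = 0 with a = -0.805, b = -0.051, c = 1.
Discriminant D = b^2 - 4ac = (-0.051)^2 - 4*(-0.805)*1 = 0.002601 - (-3.22) = 3.222601.
D >= 0, so the roots are real: z = (-b +/- sqrt(D)) / (2a) = (0.051 +/- 1.79516) / (-1.61).
  z_1 = (0.051 + 1.79516) / (-1.61) = -1.1467,   |z_1| = 1.1467.
  z_2 = (0.051 - 1.79516) / (-1.61) = 1.0833,   |z_2| = 1.0833.
Moduli of all roots: 1.1467, 1.0833.
All moduli strictly greater than 1? Yes.
Verdict: Invertible.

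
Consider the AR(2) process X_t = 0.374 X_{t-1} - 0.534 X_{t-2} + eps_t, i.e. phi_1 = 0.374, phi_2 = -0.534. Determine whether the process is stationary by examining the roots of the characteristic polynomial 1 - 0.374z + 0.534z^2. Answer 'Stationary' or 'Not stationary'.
\text{Stationary}

The AR(p) characteristic polynomial is P(z) = 1 - 0.374z + 0.534z^2.
Stationarity requires all roots to lie outside the unit circle, i.e. |z| > 1 for every root.
Set 1 + (-0.374) z + (0.534) z^2 = 0, i.e. a z^2 + b z + c = 0 with a = 0.534, b = -0.374, c = 1.
Discriminant D = b^2 - 4ac = (-0.374)^2 - 4*(0.534)*1 = 0.139876 - (2.136) = -1.996124.
D < 0, so the roots are the complex-conjugate pair z = (-b +/- i sqrt(-D)) / (2a) = 0.3502 +/- 1.3229i.
For a conjugate pair |z|^2 = z * conj(z) = (product of roots) = c/a = 1/(0.534) = 1.872659, so |z| = sqrt(1.872659) = 1.3685 for both roots.
Moduli of all roots: 1.3685, 1.3685.
All moduli strictly greater than 1? Yes.
Verdict: Stationary.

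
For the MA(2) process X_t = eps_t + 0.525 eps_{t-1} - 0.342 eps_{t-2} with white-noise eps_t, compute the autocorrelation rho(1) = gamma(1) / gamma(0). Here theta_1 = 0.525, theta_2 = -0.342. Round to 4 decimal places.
\rho(1) = 0.2481

For an MA(q) process with theta_0 = 1, the autocovariance is
  gamma(k) = sigma^2 * sum_{i=0..q-k} theta_i * theta_{i+k},
and rho(k) = gamma(k) / gamma(0). Sigma^2 cancels.
  numerator   = (1)*(0.525) + (0.525)*(-0.342) = 0.34545.
  denominator = (1)^2 + (0.525)^2 + (-0.342)^2 = 1.392589.
  rho(1) = 0.34545 / 1.392589 = 0.2481.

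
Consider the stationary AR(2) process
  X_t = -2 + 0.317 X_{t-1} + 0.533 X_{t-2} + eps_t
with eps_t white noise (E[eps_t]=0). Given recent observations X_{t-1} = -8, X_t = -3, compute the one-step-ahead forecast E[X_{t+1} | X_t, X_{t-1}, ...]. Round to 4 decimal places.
E[X_{t+1} \mid \mathcal F_t] = -7.2150

For an AR(p) model X_t = c + sum_i phi_i X_{t-i} + eps_t, the
one-step-ahead conditional mean is
  E[X_{t+1} | X_t, ...] = c + sum_i phi_i X_{t+1-i}.
Substitute known values:
  E[X_{t+1} | ...] = -2 + (0.317) * (-3) + (0.533) * (-8)
                   = -7.2150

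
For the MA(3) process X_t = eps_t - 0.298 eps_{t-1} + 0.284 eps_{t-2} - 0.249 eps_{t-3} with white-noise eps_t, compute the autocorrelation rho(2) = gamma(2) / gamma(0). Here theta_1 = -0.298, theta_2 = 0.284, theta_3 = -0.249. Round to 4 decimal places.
\rho(2) = 0.2909

For an MA(q) process with theta_0 = 1, the autocovariance is
  gamma(k) = sigma^2 * sum_{i=0..q-k} theta_i * theta_{i+k},
and rho(k) = gamma(k) / gamma(0). Sigma^2 cancels.
  numerator   = (1)*(0.284) + (-0.298)*(-0.249) = 0.358202.
  denominator = (1)^2 + (-0.298)^2 + (0.284)^2 + (-0.249)^2 = 1.231461.
  rho(2) = 0.358202 / 1.231461 = 0.2909.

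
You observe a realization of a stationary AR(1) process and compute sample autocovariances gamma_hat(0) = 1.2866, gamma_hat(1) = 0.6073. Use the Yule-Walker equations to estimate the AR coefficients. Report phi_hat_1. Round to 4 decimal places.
\hat\phi_{1} = 0.4720

The Yule-Walker equations for an AR(p) process read, in matrix form,
  Gamma_p phi = r_p,   with   (Gamma_p)_{ij} = gamma(|i - j|),
                       (r_p)_i = gamma(i),   i,j = 1..p.
Substitute the sample gammas (Toeplitz matrix and right-hand side of size 1):
  Gamma_p = [[1.2866]]
  r_p     = [0.6073]
With p = 1 this is the single equation gamma(0) phi_1 = gamma(1):
  phi_hat_1 = gamma(1) / gamma(0) = 0.6073 / 1.2866 = 0.4720.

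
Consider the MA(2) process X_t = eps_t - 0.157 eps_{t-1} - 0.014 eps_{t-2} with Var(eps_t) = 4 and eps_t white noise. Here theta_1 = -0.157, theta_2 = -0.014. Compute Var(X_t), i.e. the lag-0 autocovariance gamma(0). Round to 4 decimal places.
\gamma(0) = 4.0994

For an MA(q) process X_t = eps_t + sum_i theta_i eps_{t-i} with
Var(eps_t) = sigma^2, the variance is
  gamma(0) = sigma^2 * (1 + sum_i theta_i^2).
  sum_i theta_i^2 = (-0.157)^2 + (-0.014)^2 = 0.024649 + 0.000196 = 0.024845.
  gamma(0) = 4 * (1 + 0.024845) = 4 * 1.024845 = 4.09938, which rounds to 4.0994.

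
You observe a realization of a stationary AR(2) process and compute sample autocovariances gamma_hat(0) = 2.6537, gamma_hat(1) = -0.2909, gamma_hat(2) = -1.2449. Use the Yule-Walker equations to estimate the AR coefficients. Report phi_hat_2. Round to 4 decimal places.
\hat\phi_{2} = -0.4870

The Yule-Walker equations for an AR(p) process read, in matrix form,
  Gamma_p phi = r_p,   with   (Gamma_p)_{ij} = gamma(|i - j|),
                       (r_p)_i = gamma(i),   i,j = 1..p.
Substitute the sample gammas (Toeplitz matrix and right-hand side of size 2):
  Gamma_p = [[2.6537, -0.2909], [-0.2909, 2.6537]]
  r_p     = [-0.2909, -1.2449]
Written out:
  2.6537 phi_1 - 0.2909 phi_2 = -0.2909
  -0.2909 phi_1 + 2.6537 phi_2 = -1.2449
Solve by Cramer's rule:
  det = gamma(0)^2 - gamma(1)^2 = (2.6537)^2 - (-0.2909)^2 = 7.04212369 - 0.08462281 = 6.95750088
  phi_hat_1 = [gamma(1) gamma(0) - gamma(1) gamma(2)] / det = [(-0.2909)(2.6537) - (-0.2909)(-1.2449)] / 6.95750088 = -1.13410274 / 6.95750088 = -0.163
  phi_hat_2 = [gamma(0) gamma(2) - gamma(1)^2] / det = [(2.6537)(-1.2449) - (-0.2909)^2] / 6.95750088 = -3.38821394 / 6.95750088 = -0.487
So phi_hat = [-0.1630, -0.4870].
Therefore phi_hat_2 = -0.4870.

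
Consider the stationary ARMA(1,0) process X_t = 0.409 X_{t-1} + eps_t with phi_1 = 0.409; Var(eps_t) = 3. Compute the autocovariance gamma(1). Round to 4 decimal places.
\gamma(1) = 1.4735

Multiply the model equation by X_{t-k} and take expectations. With theta_0 = psi_0 = 1 and psi_j the MA(infinity) weights, this gives
  gamma(k) - sum_i phi_i gamma(k-i) = c_k,
  c_k = sigma^2 * sum_{j=k..q} theta_j psi_{j-k}   (c_k = 0 for k > q),
using gamma(-m) = gamma(m).
Pure AR (q = 0): c_0 = sigma^2 = 3, c_k = 0 for k >= 1.
Equations for k = 0 and k = 1 (AR order 1):
  gamma(0) = phi_1 gamma(1) + c_0
  gamma(1) = phi_1 gamma(0) + c_1
Substituting the second into the first: gamma(0) (1 - phi_1^2) = c_0 + phi_1 c_1, so
  gamma(0) = c_0 / (1 - phi_1^2) = 3 / (1 - (0.409)^2) = 3 / 0.832719 = 3.602656.
  gamma(1) = phi_1 gamma(0) = (0.409)(3.602656) = 1.473486.
Therefore gamma(1) = 1.4735 (to 4 decimal places).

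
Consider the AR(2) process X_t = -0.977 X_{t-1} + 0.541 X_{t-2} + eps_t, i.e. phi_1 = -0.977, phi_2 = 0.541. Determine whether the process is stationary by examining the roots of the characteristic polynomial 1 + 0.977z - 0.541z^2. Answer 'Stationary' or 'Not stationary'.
\text{Not stationary}

The AR(p) characteristic polynomial is P(z) = 1 + 0.977z - 0.541z^2.
Stationarity requires all roots to lie outside the unit circle, i.e. |z| > 1 for every root.
Set 1 + (0.977) z + (-0.541) z^2 = 0, i.e. a z^2 + b z + c = 0 with a = -0.541, b = 0.977, c = 1.
Discriminant D = b^2 - 4ac = (0.977)^2 - 4*(-0.541)*1 = 0.954529 - (-2.164) = 3.118529.
D >= 0, so the roots are real: z = (-b +/- sqrt(D)) / (2a) = (-0.977 +/- 1.765936) / (-1.082).
  z_1 = (-0.977 + 1.765936) / (-1.082) = -0.7291,   |z_1| = 0.7291.
  z_2 = (-0.977 - 1.765936) / (-1.082) = 2.5351,   |z_2| = 2.5351.
Moduli of all roots: 0.7291, 2.5351.
All moduli strictly greater than 1? No.
Verdict: Not stationary.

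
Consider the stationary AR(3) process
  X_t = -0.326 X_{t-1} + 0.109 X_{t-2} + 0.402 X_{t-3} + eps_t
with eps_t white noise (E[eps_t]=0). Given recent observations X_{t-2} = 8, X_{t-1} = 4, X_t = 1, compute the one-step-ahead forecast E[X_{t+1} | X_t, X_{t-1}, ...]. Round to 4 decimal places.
E[X_{t+1} \mid \mathcal F_t] = 3.3260

For an AR(p) model X_t = c + sum_i phi_i X_{t-i} + eps_t, the
one-step-ahead conditional mean is
  E[X_{t+1} | X_t, ...] = c + sum_i phi_i X_{t+1-i}.
Substitute known values:
  E[X_{t+1} | ...] = (-0.326) * (1) + (0.109) * (4) + (0.402) * (8)
                   = 3.3260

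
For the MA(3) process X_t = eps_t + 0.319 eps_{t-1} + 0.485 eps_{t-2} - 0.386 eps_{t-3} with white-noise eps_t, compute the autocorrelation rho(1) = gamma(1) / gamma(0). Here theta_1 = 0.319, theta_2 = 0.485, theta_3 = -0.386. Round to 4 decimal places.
\rho(1) = 0.1928

For an MA(q) process with theta_0 = 1, the autocovariance is
  gamma(k) = sigma^2 * sum_{i=0..q-k} theta_i * theta_{i+k},
and rho(k) = gamma(k) / gamma(0). Sigma^2 cancels.
  numerator   = (1)*(0.319) + (0.319)*(0.485) + (0.485)*(-0.386) = 0.286505.
  denominator = (1)^2 + (0.319)^2 + (0.485)^2 + (-0.386)^2 = 1.485982.
  rho(1) = 0.286505 / 1.485982 = 0.1928.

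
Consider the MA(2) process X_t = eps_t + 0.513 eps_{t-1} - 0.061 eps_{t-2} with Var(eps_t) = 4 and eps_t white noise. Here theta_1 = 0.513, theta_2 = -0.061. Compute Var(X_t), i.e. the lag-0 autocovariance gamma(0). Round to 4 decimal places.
\gamma(0) = 5.0676

For an MA(q) process X_t = eps_t + sum_i theta_i eps_{t-i} with
Var(eps_t) = sigma^2, the variance is
  gamma(0) = sigma^2 * (1 + sum_i theta_i^2).
  sum_i theta_i^2 = (0.513)^2 + (-0.061)^2 = 0.263169 + 0.003721 = 0.26689.
  gamma(0) = 4 * (1 + 0.26689) = 4 * 1.26689 = 5.06756, which rounds to 5.0676.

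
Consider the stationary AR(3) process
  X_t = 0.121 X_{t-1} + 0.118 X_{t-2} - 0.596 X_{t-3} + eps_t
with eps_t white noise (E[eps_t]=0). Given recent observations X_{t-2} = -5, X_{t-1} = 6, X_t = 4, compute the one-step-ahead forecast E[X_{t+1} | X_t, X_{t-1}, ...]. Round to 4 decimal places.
E[X_{t+1} \mid \mathcal F_t] = 4.1720

For an AR(p) model X_t = c + sum_i phi_i X_{t-i} + eps_t, the
one-step-ahead conditional mean is
  E[X_{t+1} | X_t, ...] = c + sum_i phi_i X_{t+1-i}.
Substitute known values:
  E[X_{t+1} | ...] = (0.121) * (4) + (0.118) * (6) + (-0.596) * (-5)
                   = 4.1720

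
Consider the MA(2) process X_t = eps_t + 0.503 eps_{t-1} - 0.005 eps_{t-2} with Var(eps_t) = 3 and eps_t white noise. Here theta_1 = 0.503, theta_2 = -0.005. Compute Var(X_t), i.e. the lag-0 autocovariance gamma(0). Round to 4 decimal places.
\gamma(0) = 3.7591

For an MA(q) process X_t = eps_t + sum_i theta_i eps_{t-i} with
Var(eps_t) = sigma^2, the variance is
  gamma(0) = sigma^2 * (1 + sum_i theta_i^2).
  sum_i theta_i^2 = (0.503)^2 + (-0.005)^2 = 0.253009 + 0.000025 = 0.253034.
  gamma(0) = 3 * (1 + 0.253034) = 3 * 1.253034 = 3.759102, which rounds to 3.7591.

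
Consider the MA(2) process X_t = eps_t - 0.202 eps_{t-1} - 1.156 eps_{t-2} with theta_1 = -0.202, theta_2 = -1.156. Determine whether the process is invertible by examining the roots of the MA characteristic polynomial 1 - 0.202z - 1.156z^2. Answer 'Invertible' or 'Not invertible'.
\text{Not invertible}

The MA(q) characteristic polynomial is P(z) = 1 - 0.202z - 1.156z^2.
Invertibility requires all roots to lie outside the unit circle, i.e. |z| > 1 for every root.
Set 1 + (-0.202) z + (-1.156) z^2 = 0, i.e. a z^2 + b z + c = 0 with a = -1.156, b = -0.202, c = 1.
Discriminant D = b^2 - 4ac = (-0.202)^2 - 4*(-1.156)*1 = 0.040804 - (-4.624) = 4.664804.
D >= 0, so the roots are real: z = (-b +/- sqrt(D)) / (2a) = (0.202 +/- 2.159816) / (-2.312).
  z_1 = (0.202 + 2.159816) / (-2.312) = -1.0215,   |z_1| = 1.0215.
  z_2 = (0.202 - 2.159816) / (-2.312) = 0.8468,   |z_2| = 0.8468.
Moduli of all roots: 1.0215, 0.8468.
All moduli strictly greater than 1? No.
Verdict: Not invertible.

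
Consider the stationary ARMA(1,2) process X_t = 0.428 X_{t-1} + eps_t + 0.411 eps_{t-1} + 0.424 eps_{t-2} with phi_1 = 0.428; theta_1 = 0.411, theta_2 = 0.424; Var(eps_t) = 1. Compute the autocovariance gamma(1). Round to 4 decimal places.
\gamma(1) = 1.8173

Multiply the model equation by X_{t-k} and take expectations. With theta_0 = psi_0 = 1 and psi_j the MA(infinity) weights, this gives
  gamma(k) - sum_i phi_i gamma(k-i) = c_k,
  c_k = sigma^2 * sum_{j=k..q} theta_j psi_{j-k}   (c_k = 0 for k > q),
using gamma(-m) = gamma(m).
psi-weights needed (psi_j = theta_j + sum_i phi_i psi_{j-i}):
  psi_1 = theta_1 + phi_1 = 0.411 + (0.428) = 0.839
  psi_2 = theta_2 + phi_1 psi_1 = 0.424 + (0.428)(0.839) = 0.783092
Right-hand sides:
  c_0 = sigma^2 (1 + theta_1 psi_1 + theta_2 psi_2) = 1 * (1 + (0.411)(0.839) + (0.424)(0.783092)) = 1 * 1.67686 = 1.67686
  c_1 = sigma^2 (theta_1 + theta_2 psi_1) = 1 * (0.411 + (0.424)(0.839)) = 0.766736
  c_2 = sigma^2 theta_2 = 1 * (0.424) = 0.424
Equations for k = 0 and k = 1 (AR order 1):
  gamma(0) = phi_1 gamma(1) + c_0
  gamma(1) = phi_1 gamma(0) + c_1
Substituting the second into the first: gamma(0) (1 - phi_1^2) = c_0 + phi_1 c_1, so
  gamma(0) = (c_0 + phi_1 c_1) / (1 - phi_1^2) = (1.67686 + (0.428)(0.766736)) / (1 - (0.428)^2) = 2.005023 / 0.816816 = 2.454681.
  gamma(1) = phi_1 gamma(0) + c_1 = (0.428)(2.454681) + (0.766736) = 1.81734.
Therefore gamma(1) = 1.8173 (to 4 decimal places).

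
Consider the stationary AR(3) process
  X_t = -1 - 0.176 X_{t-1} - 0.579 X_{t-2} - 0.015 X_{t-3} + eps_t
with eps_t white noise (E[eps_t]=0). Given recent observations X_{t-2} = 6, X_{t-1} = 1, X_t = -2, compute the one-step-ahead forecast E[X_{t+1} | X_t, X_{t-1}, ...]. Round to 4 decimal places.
E[X_{t+1} \mid \mathcal F_t] = -1.3170

For an AR(p) model X_t = c + sum_i phi_i X_{t-i} + eps_t, the
one-step-ahead conditional mean is
  E[X_{t+1} | X_t, ...] = c + sum_i phi_i X_{t+1-i}.
Substitute known values:
  E[X_{t+1} | ...] = -1 + (-0.176) * (-2) + (-0.579) * (1) + (-0.015) * (6)
                   = -1.3170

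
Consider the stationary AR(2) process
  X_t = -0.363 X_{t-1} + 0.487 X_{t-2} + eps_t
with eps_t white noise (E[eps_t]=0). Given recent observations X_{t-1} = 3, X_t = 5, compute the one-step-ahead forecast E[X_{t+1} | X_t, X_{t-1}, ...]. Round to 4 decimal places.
E[X_{t+1} \mid \mathcal F_t] = -0.3540

For an AR(p) model X_t = c + sum_i phi_i X_{t-i} + eps_t, the
one-step-ahead conditional mean is
  E[X_{t+1} | X_t, ...] = c + sum_i phi_i X_{t+1-i}.
Substitute known values:
  E[X_{t+1} | ...] = (-0.363) * (5) + (0.487) * (3)
                   = -0.3540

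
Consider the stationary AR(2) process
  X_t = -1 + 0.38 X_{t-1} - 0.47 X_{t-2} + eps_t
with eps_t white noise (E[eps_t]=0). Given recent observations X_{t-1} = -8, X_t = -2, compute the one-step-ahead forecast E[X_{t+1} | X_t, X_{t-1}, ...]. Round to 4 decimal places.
E[X_{t+1} \mid \mathcal F_t] = 2.0000

For an AR(p) model X_t = c + sum_i phi_i X_{t-i} + eps_t, the
one-step-ahead conditional mean is
  E[X_{t+1} | X_t, ...] = c + sum_i phi_i X_{t+1-i}.
Substitute known values:
  E[X_{t+1} | ...] = -1 + (0.38) * (-2) + (-0.47) * (-8)
                   = 2.0000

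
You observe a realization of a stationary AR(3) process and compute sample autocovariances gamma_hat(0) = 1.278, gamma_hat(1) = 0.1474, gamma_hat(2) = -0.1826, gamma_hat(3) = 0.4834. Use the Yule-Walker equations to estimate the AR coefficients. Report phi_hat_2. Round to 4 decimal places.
\hat\phi_{2} = -0.2160

The Yule-Walker equations for an AR(p) process read, in matrix form,
  Gamma_p phi = r_p,   with   (Gamma_p)_{ij} = gamma(|i - j|),
                       (r_p)_i = gamma(i),   i,j = 1..p.
Substitute the sample gammas (Toeplitz matrix and right-hand side of size 3):
  Gamma_p = [[1.278, 0.1474, -0.1826], [0.1474, 1.278, 0.1474], [-0.1826, 0.1474, 1.278]]
  r_p     = [0.1474, -0.1826, 0.4834]
Written out (R1..R3):
  (R1) 1.278 phi_1 + 0.1474 phi_2 - 0.1826 phi_3 = 0.1474
  (R2) 0.1474 phi_1 + 1.278 phi_2 + 0.1474 phi_3 = -0.1826
  (R3) -0.1826 phi_1 + 0.1474 phi_2 + 1.278 phi_3 = 0.4834
Gaussian elimination:
  R2 <- R2 - (0.1474/1.278) R1 = R2 - (0.115336) R1:  1.260999 phi_2 + 0.16846 phi_3 = -0.199601
  R3 <- R3 - (-0.1826/1.278) R1 = R3 - (-0.142879) R1:  0.16846 phi_2 + 1.25191 phi_3 = 0.50446
  R3 <- R3 - (0.16846/1.260999) R2 = R3 - (0.133593) R2:  1.229405 phi_3 = 0.531126
Back-substitution:
  phi_hat_3 = 0.531126 / 1.229405 = 0.432018
  phi_hat_2 = (-0.199601 - (0.16846)(0.432018)) / 1.260999 = -0.216002
  phi_hat_1 = (0.1474 - (0.1474)(-0.216002) - (-0.1826)(0.432018)) / 1.278 = 0.201976
So phi_hat = [0.2020, -0.2160, 0.4320].
Therefore phi_hat_2 = -0.2160.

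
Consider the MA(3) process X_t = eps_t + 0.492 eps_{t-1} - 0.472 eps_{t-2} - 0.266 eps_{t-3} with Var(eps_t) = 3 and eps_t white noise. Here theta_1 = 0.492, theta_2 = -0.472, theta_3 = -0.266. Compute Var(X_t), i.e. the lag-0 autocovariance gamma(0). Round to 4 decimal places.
\gamma(0) = 4.6068

For an MA(q) process X_t = eps_t + sum_i theta_i eps_{t-i} with
Var(eps_t) = sigma^2, the variance is
  gamma(0) = sigma^2 * (1 + sum_i theta_i^2).
  sum_i theta_i^2 = (0.492)^2 + (-0.472)^2 + (-0.266)^2 = 0.242064 + 0.222784 + 0.070756 = 0.535604.
  gamma(0) = 3 * (1 + 0.535604) = 3 * 1.535604 = 4.606812, which rounds to 4.6068.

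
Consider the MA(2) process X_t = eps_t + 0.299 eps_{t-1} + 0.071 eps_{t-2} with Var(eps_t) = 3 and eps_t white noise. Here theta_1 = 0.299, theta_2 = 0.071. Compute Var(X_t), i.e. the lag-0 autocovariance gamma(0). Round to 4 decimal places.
\gamma(0) = 3.2833

For an MA(q) process X_t = eps_t + sum_i theta_i eps_{t-i} with
Var(eps_t) = sigma^2, the variance is
  gamma(0) = sigma^2 * (1 + sum_i theta_i^2).
  sum_i theta_i^2 = (0.299)^2 + (0.071)^2 = 0.089401 + 0.005041 = 0.094442.
  gamma(0) = 3 * (1 + 0.094442) = 3 * 1.094442 = 3.283326, which rounds to 3.2833.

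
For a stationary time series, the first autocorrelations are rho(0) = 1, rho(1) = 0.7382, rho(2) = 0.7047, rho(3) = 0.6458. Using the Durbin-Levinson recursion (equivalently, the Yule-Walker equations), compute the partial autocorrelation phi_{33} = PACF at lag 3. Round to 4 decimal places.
\phi_{33} = 0.1230

The PACF at lag k is phi_{kk}, the last component of the solution
to the Yule-Walker system G_k phi = r_k where
  (G_k)_{ij} = rho(|i - j|), (r_k)_i = rho(i), i,j = 1..k.
Equivalently, Durbin-Levinson gives phi_{kk} iteratively:
  phi_{11} = rho(1)
  phi_{kk} = [rho(k) - sum_{j=1..k-1} phi_{k-1,j} rho(k-j)]
            / [1 - sum_{j=1..k-1} phi_{k-1,j} rho(j)],
  phi_{k,j} = phi_{k-1,j} - phi_{kk} phi_{k-1,k-j},  j = 1..k-1.
Step k = 1:
  phi_11 = rho(1) = 0.7382.
Step k = 2:
  phi_22 = [rho(2) - phi_11 rho(1)] / [1 - phi_11 rho(1)] = [0.7047 - (0.7382)(0.7382)] / [1 - (0.7382)(0.7382)]
         = 0.15976076 / 0.45506076 = 0.351076.
  Update: phi_21 = phi_11 - phi_22 phi_11 = 0.7382 - (0.351076)(0.7382) = 0.479036.
Step k = 3:
  phi_33 = [rho(3) - phi_21 rho(2) - phi_22 rho(1)] / [1 - phi_21 rho(1) - phi_22 rho(2)]
    numerator   = 0.6458 - (0.479036)(0.7047) - (0.351076)(0.7382) = 0.04905931
    denominator = 1 - (0.479036)(0.7382) - (0.351076)(0.7047) = 0.39897264
  phi_33 = 0.04905931 / 0.39897264 = 0.123.
Therefore phi_{33} = 0.1230.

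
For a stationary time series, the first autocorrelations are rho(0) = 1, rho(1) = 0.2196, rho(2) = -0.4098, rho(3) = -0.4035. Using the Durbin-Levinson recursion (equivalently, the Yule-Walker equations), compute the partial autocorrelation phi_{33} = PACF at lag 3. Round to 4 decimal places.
\phi_{33} = -0.2250

The PACF at lag k is phi_{kk}, the last component of the solution
to the Yule-Walker system G_k phi = r_k where
  (G_k)_{ij} = rho(|i - j|), (r_k)_i = rho(i), i,j = 1..k.
Equivalently, Durbin-Levinson gives phi_{kk} iteratively:
  phi_{11} = rho(1)
  phi_{kk} = [rho(k) - sum_{j=1..k-1} phi_{k-1,j} rho(k-j)]
            / [1 - sum_{j=1..k-1} phi_{k-1,j} rho(j)],
  phi_{k,j} = phi_{k-1,j} - phi_{kk} phi_{k-1,k-j},  j = 1..k-1.
Step k = 1:
  phi_11 = rho(1) = 0.2196.
Step k = 2:
  phi_22 = [rho(2) - phi_11 rho(1)] / [1 - phi_11 rho(1)] = [-0.4098 - (0.2196)(0.2196)] / [1 - (0.2196)(0.2196)]
         = -0.45802416 / 0.95177584 = -0.481231.
  Update: phi_21 = phi_11 - phi_22 phi_11 = 0.2196 - (-0.481231)(0.2196) = 0.325278.
Step k = 3:
  phi_33 = [rho(3) - phi_21 rho(2) - phi_22 rho(1)] / [1 - phi_21 rho(1) - phi_22 rho(2)]
    numerator   = -0.4035 - (0.325278)(-0.4098) - (-0.481231)(0.2196) = -0.16452257
    denominator = 1 - (0.325278)(0.2196) - (-0.481231)(-0.4098) = 0.73136036
  phi_33 = -0.16452257 / 0.73136036 = -0.225.
Therefore phi_{33} = -0.2250.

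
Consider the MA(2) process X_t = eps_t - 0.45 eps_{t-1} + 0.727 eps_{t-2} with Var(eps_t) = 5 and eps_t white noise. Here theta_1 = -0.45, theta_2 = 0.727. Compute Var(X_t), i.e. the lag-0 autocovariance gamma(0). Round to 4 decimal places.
\gamma(0) = 8.6551

For an MA(q) process X_t = eps_t + sum_i theta_i eps_{t-i} with
Var(eps_t) = sigma^2, the variance is
  gamma(0) = sigma^2 * (1 + sum_i theta_i^2).
  sum_i theta_i^2 = (-0.45)^2 + (0.727)^2 = 0.2025 + 0.528529 = 0.731029.
  gamma(0) = 5 * (1 + 0.731029) = 5 * 1.731029 = 8.655145, which rounds to 8.6551.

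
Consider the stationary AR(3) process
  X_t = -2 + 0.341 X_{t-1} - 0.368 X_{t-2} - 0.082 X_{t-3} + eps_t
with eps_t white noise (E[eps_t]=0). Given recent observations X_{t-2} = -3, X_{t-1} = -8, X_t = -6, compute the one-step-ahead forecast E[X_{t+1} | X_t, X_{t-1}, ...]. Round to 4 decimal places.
E[X_{t+1} \mid \mathcal F_t] = -0.8560

For an AR(p) model X_t = c + sum_i phi_i X_{t-i} + eps_t, the
one-step-ahead conditional mean is
  E[X_{t+1} | X_t, ...] = c + sum_i phi_i X_{t+1-i}.
Substitute known values:
  E[X_{t+1} | ...] = -2 + (0.341) * (-6) + (-0.368) * (-8) + (-0.082) * (-3)
                   = -0.8560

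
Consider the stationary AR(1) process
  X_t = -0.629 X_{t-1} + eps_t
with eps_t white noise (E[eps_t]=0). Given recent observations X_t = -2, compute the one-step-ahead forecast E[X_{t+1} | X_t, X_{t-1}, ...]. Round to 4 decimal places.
E[X_{t+1} \mid \mathcal F_t] = 1.2580

For an AR(p) model X_t = c + sum_i phi_i X_{t-i} + eps_t, the
one-step-ahead conditional mean is
  E[X_{t+1} | X_t, ...] = c + sum_i phi_i X_{t+1-i}.
Substitute known values:
  E[X_{t+1} | ...] = (-0.629) * (-2)
                   = 1.2580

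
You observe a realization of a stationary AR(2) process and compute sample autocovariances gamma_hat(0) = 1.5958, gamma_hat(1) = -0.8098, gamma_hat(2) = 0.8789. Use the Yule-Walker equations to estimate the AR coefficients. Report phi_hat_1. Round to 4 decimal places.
\hat\phi_{1} = -0.3070

The Yule-Walker equations for an AR(p) process read, in matrix form,
  Gamma_p phi = r_p,   with   (Gamma_p)_{ij} = gamma(|i - j|),
                       (r_p)_i = gamma(i),   i,j = 1..p.
Substitute the sample gammas (Toeplitz matrix and right-hand side of size 2):
  Gamma_p = [[1.5958, -0.8098], [-0.8098, 1.5958]]
  r_p     = [-0.8098, 0.8789]
Written out:
  1.5958 phi_1 - 0.8098 phi_2 = -0.8098
  -0.8098 phi_1 + 1.5958 phi_2 = 0.8789
Solve by Cramer's rule:
  det = gamma(0)^2 - gamma(1)^2 = (1.5958)^2 - (-0.8098)^2 = 2.54657764 - 0.65577604 = 1.8908016
  phi_hat_1 = [gamma(1) gamma(0) - gamma(1) gamma(2)] / det = [(-0.8098)(1.5958) - (-0.8098)(0.8789)] / 1.8908016 = -0.58054562 / 1.8908016 = -0.307
  phi_hat_2 = [gamma(0) gamma(2) - gamma(1)^2] / det = [(1.5958)(0.8789) - (-0.8098)^2] / 1.8908016 = 0.74677258 / 1.8908016 = 0.395
So phi_hat = [-0.3070, 0.3950].
Therefore phi_hat_1 = -0.3070.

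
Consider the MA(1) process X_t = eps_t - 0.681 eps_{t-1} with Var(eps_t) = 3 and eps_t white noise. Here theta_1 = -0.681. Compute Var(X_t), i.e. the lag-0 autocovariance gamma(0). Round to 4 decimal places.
\gamma(0) = 4.3913

For an MA(q) process X_t = eps_t + sum_i theta_i eps_{t-i} with
Var(eps_t) = sigma^2, the variance is
  gamma(0) = sigma^2 * (1 + sum_i theta_i^2).
  sum_i theta_i^2 = (-0.681)^2 = 0.463761.
  gamma(0) = 3 * (1 + 0.463761) = 3 * 1.463761 = 4.391283, which rounds to 4.3913.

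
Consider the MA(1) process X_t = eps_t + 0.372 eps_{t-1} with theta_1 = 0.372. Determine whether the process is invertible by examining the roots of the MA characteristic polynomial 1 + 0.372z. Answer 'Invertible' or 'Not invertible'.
\text{Invertible}

The MA(q) characteristic polynomial is P(z) = 1 + 0.372z.
Invertibility requires all roots to lie outside the unit circle, i.e. |z| > 1 for every root.
This is linear in z: 1 + (0.372) z = 0  =>  z = -1/(0.372) = -2.688172,  |z| = 2.688172.
Moduli of all roots: 2.6882.
All moduli strictly greater than 1? Yes.
Verdict: Invertible.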